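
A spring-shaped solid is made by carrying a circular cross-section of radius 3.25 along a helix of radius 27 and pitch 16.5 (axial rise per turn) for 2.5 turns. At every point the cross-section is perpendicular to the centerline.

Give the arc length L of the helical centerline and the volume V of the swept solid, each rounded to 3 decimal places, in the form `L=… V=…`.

L=426.116 V=14139.848

2πR = 2π·27 = 169.646003
per-turn = √(169.646003² + 16.5²) = √(28779.7664 + 272.25) = √29052.0164 = 170.446521
L = 2.5 × 170.446521 = 426.116302
V = π·3.25² × L = 33.183072 × 426.116302 = 14139.848097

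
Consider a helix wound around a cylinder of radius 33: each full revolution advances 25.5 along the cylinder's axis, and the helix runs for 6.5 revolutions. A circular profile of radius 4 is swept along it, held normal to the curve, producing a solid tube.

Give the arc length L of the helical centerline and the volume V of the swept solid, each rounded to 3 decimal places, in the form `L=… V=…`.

2πR = 2π·33 = 207.345115
per-turn = √(207.345115² + 25.5²) = √(42991.9968 + 650.25) = √43642.2468 = 208.907268
L = 6.5 × 208.907268 = 1357.897244
V = π·4² × L = 50.265482 × 1357.897244 = 68255.360112

L=1357.897 V=68255.360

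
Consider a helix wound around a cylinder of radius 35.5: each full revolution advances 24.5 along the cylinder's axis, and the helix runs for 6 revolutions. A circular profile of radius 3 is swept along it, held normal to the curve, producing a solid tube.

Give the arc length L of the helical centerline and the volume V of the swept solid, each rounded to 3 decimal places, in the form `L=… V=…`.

L=1346.367 V=38067.643

2πR = 2π·35.5 = 223.053078
per-turn = √(223.053078² + 24.5²) = √(49752.6758 + 600.25) = √50352.9258 = 224.394576
L = 6 × 224.394576 = 1346.367457
V = π·3² × L = 28.274334 × 1346.367457 = 38067.642997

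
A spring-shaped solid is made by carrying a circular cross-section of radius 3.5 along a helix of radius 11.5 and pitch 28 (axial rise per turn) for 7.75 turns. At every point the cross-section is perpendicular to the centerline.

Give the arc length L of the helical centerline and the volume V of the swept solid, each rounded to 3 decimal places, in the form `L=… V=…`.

L=600.564 V=23112.393

2πR = 2π·11.5 = 72.256631
per-turn = √(72.256631² + 28²) = √(5221.0207 + 784) = √6005.0207 = 77.492069
L = 7.75 × 77.492069 = 600.563533
V = π·3.5² × L = 38.484510 × 600.563533 = 23112.393305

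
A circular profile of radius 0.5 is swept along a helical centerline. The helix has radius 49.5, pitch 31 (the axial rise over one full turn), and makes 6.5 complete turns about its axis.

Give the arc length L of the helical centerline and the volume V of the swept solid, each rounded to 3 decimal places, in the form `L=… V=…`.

L=2031.632 V=1595.640

2πR = 2π·49.5 = 311.017673
per-turn = √(311.017673² + 31²) = √(96731.9927 + 961) = √97692.9927 = 312.558783
L = 6.5 × 312.558783 = 2031.632089
V = π·0.5² × L = 0.785398 × 2031.632089 = 1595.640111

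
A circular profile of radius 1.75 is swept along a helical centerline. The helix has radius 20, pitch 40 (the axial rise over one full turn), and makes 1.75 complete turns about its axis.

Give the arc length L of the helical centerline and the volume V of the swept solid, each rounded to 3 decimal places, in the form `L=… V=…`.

L=230.784 V=2220.398

2πR = 2π·20 = 125.663706
per-turn = √(125.663706² + 40²) = √(15791.3670 + 1600) = √17391.3670 = 131.876332
L = 1.75 × 131.876332 = 230.783582
V = π·1.75² × L = 9.621128 × 230.783582 = 2220.398264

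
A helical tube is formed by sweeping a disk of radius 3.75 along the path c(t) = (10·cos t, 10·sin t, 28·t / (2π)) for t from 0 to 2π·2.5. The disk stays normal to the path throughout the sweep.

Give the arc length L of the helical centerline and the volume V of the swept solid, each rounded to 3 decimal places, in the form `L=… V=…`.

2πR = 2π·10 = 62.831853
per-turn = √(62.831853² + 28²) = √(3947.8418 + 784) = √4731.8418 = 68.788384
L = 2.5 × 68.788384 = 171.970960
V = π·3.75² × L = 44.178647 × 171.970960 = 7597.444273

L=171.971 V=7597.444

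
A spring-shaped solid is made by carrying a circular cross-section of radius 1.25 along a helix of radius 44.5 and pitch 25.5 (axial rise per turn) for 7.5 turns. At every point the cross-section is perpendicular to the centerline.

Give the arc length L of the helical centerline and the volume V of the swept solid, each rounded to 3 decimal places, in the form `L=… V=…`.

2πR = 2π·44.5 = 279.601746
per-turn = √(279.601746² + 25.5²) = √(78177.1365 + 650.25) = √78827.3865 = 280.762153
L = 7.5 × 280.762153 = 2105.716146
V = π·1.25² × L = 4.908739 × 2105.716146 = 10336.409962

L=2105.716 V=10336.410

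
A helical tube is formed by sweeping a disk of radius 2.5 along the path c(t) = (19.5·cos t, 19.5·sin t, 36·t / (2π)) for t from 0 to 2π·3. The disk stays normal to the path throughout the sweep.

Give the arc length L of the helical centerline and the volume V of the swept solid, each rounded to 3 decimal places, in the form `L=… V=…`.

L=383.104 V=7522.238

2πR = 2π·19.5 = 122.522113
per-turn = √(122.522113² + 36²) = √(15011.6683 + 1296) = √16307.6683 = 127.701481
L = 3 × 127.701481 = 383.104444
V = π·2.5² × L = 19.634954 × 383.104444 = 7522.238158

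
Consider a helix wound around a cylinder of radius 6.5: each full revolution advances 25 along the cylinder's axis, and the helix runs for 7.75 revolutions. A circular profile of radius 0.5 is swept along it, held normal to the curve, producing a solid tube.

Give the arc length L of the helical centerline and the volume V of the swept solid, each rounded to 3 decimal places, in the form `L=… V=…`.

2πR = 2π·6.5 = 40.840704
per-turn = √(40.840704² + 25²) = √(1667.9631 + 625) = √2292.9631 = 47.884895
L = 7.75 × 47.884895 = 371.107934
V = π·0.5² × L = 0.785398 × 371.107934 = 291.467490

L=371.108 V=291.467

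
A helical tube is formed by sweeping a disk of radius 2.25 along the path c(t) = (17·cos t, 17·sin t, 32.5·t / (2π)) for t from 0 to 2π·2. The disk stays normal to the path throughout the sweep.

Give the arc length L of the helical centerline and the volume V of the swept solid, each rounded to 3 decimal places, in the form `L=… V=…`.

L=223.298 V=3551.403

2πR = 2π·17 = 106.814150
per-turn = √(106.814150² + 32.5²) = √(11409.2627 + 1056.25) = √12465.5127 = 111.649060
L = 2 × 111.649060 = 223.298121
V = π·2.25² × L = 15.904313 × 223.298121 = 3551.403163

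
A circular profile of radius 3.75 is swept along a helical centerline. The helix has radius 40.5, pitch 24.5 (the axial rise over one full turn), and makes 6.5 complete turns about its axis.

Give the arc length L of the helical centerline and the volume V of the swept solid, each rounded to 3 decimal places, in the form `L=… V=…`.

2πR = 2π·40.5 = 254.469005
per-turn = √(254.469005² + 24.5²) = √(64754.4745 + 600.25) = √65354.7245 = 255.645701
L = 6.5 × 255.645701 = 1661.697057
V = π·3.75² × L = 44.178647 × 1661.697057 = 73411.527187

L=1661.697 V=73411.527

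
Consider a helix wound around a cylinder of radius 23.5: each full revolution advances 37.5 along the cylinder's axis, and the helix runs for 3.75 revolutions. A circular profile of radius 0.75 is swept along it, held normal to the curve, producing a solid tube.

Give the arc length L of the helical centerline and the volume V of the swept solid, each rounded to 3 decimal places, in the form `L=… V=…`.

2πR = 2π·23.5 = 147.654855
per-turn = √(147.654855² + 37.5²) = √(21801.9561 + 1406.25) = √23208.2061 = 152.342398
L = 3.75 × 152.342398 = 571.283991
V = π·0.75² × L = 1.767146 × 571.283991 = 1009.542144

L=571.284 V=1009.542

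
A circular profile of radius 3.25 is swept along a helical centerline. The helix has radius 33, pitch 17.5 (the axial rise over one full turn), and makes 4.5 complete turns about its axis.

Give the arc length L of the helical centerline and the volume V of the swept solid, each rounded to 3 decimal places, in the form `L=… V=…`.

2πR = 2π·33 = 207.345115
per-turn = √(207.345115² + 17.5²) = √(42991.9968 + 306.25) = √43298.2468 = 208.082308
L = 4.5 × 208.082308 = 936.370385
V = π·3.25² × L = 33.183072 × 936.370385 = 31071.646268

L=936.370 V=31071.646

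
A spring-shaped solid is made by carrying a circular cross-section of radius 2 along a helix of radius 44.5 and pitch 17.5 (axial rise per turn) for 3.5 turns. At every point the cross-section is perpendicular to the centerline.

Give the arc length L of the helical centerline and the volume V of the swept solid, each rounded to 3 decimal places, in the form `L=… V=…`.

L=980.521 V=12321.591

2πR = 2π·44.5 = 279.601746
per-turn = √(279.601746² + 17.5²) = √(78177.1365 + 306.25) = √78483.3865 = 280.148865
L = 3.5 × 280.148865 = 980.521027
V = π·2² × L = 12.566371 × 980.521027 = 12321.590619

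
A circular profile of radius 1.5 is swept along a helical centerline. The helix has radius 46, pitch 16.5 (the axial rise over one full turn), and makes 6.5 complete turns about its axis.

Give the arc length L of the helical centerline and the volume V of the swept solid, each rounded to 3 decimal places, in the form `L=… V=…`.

L=1881.731 V=13301.175

2πR = 2π·46 = 289.026524
per-turn = √(289.026524² + 16.5²) = √(83536.3317 + 272.25) = √83808.5817 = 289.497119
L = 6.5 × 289.497119 = 1881.731271
V = π·1.5² × L = 7.068583 × 1881.731271 = 13301.174555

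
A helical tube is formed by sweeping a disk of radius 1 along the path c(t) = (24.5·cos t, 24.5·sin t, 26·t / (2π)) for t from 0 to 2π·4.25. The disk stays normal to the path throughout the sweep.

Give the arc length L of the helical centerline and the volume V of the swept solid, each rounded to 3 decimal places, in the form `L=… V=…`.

2πR = 2π·24.5 = 153.938040
per-turn = √(153.938040² + 26²) = √(23696.9202 + 676) = √24372.9202 = 156.118289
L = 4.25 × 156.118289 = 663.502728
V = π·1² × L = 3.141593 × 663.502728 = 2084.455297

L=663.503 V=2084.455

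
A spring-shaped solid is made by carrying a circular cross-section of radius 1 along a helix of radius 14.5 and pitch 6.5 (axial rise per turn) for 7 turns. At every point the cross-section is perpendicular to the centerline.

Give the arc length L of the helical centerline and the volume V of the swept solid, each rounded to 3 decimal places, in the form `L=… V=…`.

2πR = 2π·14.5 = 91.106187
per-turn = √(91.106187² + 6.5²) = √(8300.3373 + 42.25) = √8342.5873 = 91.337765
L = 7 × 91.337765 = 639.364354
V = π·1² × L = 3.141593 × 639.364354 = 2008.622359

L=639.364 V=2008.622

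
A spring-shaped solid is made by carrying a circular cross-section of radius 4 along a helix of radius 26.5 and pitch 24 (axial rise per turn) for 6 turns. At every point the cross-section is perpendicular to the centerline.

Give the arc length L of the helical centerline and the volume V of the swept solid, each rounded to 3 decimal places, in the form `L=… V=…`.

2πR = 2π·26.5 = 166.504411
per-turn = √(166.504411² + 24²) = √(27723.7188 + 576) = √28299.7188 = 168.225203
L = 6 × 168.225203 = 1009.351215
V = π·4² × L = 50.265482 × 1009.351215 = 50735.525797

L=1009.351 V=50735.526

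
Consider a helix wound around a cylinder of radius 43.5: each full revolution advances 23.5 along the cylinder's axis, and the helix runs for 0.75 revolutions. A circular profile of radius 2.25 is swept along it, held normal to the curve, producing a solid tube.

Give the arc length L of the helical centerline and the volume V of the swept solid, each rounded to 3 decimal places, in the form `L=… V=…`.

2πR = 2π·43.5 = 273.318561
per-turn = √(273.318561² + 23.5²) = √(74703.0357 + 552.25) = √75255.2857 = 274.326969
L = 0.75 × 274.326969 = 205.745226
V = π·2.25² × L = 15.904313 × 205.745226 = 3272.236441

L=205.745 V=3272.236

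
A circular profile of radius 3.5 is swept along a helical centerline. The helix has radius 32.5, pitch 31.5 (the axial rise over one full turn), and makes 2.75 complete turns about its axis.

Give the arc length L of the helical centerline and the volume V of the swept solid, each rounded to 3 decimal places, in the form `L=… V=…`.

L=568.202 V=21866.964

2πR = 2π·32.5 = 204.203522
per-turn = √(204.203522² + 31.5²) = √(41699.0786 + 992.25) = √42691.3286 = 206.618800
L = 2.75 × 206.618800 = 568.201701
V = π·3.5² × L = 38.484510 × 568.201701 = 21866.964030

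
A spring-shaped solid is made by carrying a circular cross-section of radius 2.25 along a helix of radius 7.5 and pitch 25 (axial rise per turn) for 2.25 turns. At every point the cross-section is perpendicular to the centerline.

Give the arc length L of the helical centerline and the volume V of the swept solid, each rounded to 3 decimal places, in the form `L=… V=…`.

L=120.026 V=1908.926

2πR = 2π·7.5 = 47.123890
per-turn = √(47.123890² + 25²) = √(2220.6610 + 625) = √2845.6610 = 53.344737
L = 2.25 × 53.344737 = 120.025659
V = π·2.25² × L = 15.904313 × 120.025659 = 1908.925622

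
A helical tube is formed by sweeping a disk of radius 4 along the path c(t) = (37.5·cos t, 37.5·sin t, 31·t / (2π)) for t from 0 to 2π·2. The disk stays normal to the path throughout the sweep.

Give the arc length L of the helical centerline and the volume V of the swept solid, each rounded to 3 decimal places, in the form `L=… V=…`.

2πR = 2π·37.5 = 235.619449
per-turn = √(235.619449² + 31²) = √(55516.5248 + 961) = √56477.5248 = 237.650005
L = 2 × 237.650005 = 475.300009
V = π·4² × L = 50.265482 × 475.300009 = 23891.184289

L=475.300 V=23891.184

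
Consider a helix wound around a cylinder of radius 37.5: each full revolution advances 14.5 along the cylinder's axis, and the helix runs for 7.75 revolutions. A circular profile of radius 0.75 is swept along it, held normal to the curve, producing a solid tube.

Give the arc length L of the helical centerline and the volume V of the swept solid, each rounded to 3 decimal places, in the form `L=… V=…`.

2πR = 2π·37.5 = 235.619449
per-turn = √(235.619449² + 14.5²) = √(55516.5248 + 210.25) = √55726.7748 = 236.065192
L = 7.75 × 236.065192 = 1829.505236
V = π·0.75² × L = 1.767146 × 1829.505236 = 3233.002618

L=1829.505 V=3233.003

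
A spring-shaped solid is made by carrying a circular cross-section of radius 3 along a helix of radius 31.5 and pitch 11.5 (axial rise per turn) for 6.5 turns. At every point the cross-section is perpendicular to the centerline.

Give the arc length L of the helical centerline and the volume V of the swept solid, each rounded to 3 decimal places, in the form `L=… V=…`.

2πR = 2π·31.5 = 197.920337
per-turn = √(197.920337² + 11.5²) = √(39172.4599 + 132.25) = √39304.7099 = 198.254155
L = 6.5 × 198.254155 = 1288.652006
V = π·3² × L = 28.274334 × 1288.652006 = 36435.777069

L=1288.652 V=36435.777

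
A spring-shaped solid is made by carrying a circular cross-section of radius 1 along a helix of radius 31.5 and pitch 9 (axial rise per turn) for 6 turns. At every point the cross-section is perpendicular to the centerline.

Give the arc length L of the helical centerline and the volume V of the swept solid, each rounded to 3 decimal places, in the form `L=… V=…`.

2πR = 2π·31.5 = 197.920337
per-turn = √(197.920337² + 9²) = √(39172.4599 + 81) = √39253.4599 = 198.124859
L = 6 × 198.124859 = 1188.749156
V = π·1² × L = 3.141593 × 1188.749156 = 3734.565615

L=1188.749 V=3734.566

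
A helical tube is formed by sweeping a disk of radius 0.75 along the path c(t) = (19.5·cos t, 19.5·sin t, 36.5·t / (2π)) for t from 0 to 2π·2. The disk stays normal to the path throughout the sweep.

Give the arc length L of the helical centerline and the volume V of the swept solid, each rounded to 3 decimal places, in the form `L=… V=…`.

L=255.687 V=451.836

2πR = 2π·19.5 = 122.522113
per-turn = √(122.522113² + 36.5²) = √(15011.6683 + 1332.25) = √16343.9183 = 127.843335
L = 2 × 127.843335 = 255.686670
V = π·0.75² × L = 1.767146 × 255.686670 = 451.835642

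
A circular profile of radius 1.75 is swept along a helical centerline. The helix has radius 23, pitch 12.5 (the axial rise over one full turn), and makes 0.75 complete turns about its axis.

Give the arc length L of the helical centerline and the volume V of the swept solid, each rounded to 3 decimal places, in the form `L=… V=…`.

L=108.790 V=1046.679

2πR = 2π·23 = 144.513262
per-turn = √(144.513262² + 12.5²) = √(20884.0829 + 156.25) = √21040.3329 = 145.052862
L = 0.75 × 145.052862 = 108.789647
V = π·1.75² × L = 9.621128 × 108.789647 = 1046.679063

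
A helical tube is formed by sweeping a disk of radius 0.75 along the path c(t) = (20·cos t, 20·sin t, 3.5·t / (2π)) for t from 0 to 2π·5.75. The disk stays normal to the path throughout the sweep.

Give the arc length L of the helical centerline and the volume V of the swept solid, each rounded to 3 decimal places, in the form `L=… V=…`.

2πR = 2π·20 = 125.663706
per-turn = √(125.663706² + 3.5²) = √(15791.3670 + 12.25) = √15803.6170 = 125.712438
L = 5.75 × 125.712438 = 722.846518
V = π·0.75² × L = 1.767146 × 722.846518 = 1277.375237

L=722.847 V=1277.375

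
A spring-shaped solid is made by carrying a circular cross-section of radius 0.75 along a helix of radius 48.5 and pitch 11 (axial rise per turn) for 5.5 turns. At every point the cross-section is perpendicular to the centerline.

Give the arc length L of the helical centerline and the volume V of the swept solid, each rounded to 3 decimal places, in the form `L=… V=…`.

2πR = 2π·48.5 = 304.734487
per-turn = √(304.734487² + 11²) = √(92863.1078 + 121) = √92984.1078 = 304.932956
L = 5.5 × 304.932956 = 1677.131259
V = π·0.75² × L = 1.767146 × 1677.131259 = 2963.735575

L=1677.131 V=2963.736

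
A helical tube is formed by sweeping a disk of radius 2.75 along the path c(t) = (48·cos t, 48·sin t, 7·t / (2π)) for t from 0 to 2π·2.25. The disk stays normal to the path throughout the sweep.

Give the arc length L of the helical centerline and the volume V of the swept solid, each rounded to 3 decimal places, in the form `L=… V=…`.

L=678.767 V=16126.341

2πR = 2π·48 = 301.592895
per-turn = √(301.592895² + 7²) = √(90958.2742 + 49) = √91007.2742 = 301.674119
L = 2.25 × 301.674119 = 678.766768
V = π·2.75² × L = 23.758294 × 678.766768 = 16126.340734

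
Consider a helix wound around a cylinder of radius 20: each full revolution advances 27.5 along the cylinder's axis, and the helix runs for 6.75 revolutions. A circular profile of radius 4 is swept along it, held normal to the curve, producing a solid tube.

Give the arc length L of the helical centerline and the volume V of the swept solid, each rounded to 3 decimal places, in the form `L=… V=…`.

L=868.303 V=43645.690

2πR = 2π·20 = 125.663706
per-turn = √(125.663706² + 27.5²) = √(15791.3670 + 756.25) = √16547.6170 = 128.637541
L = 6.75 × 128.637541 = 868.303404
V = π·4² × L = 50.265482 × 868.303404 = 43645.689523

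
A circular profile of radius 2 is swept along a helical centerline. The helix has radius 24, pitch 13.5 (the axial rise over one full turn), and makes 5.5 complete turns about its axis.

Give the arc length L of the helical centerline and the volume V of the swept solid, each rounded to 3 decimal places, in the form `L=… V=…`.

L=832.697 V=10463.985

2πR = 2π·24 = 150.796447
per-turn = √(150.796447² + 13.5²) = √(22739.5685 + 182.25) = √22921.8185 = 151.399533
L = 5.5 × 151.399533 = 832.697431
V = π·2² × L = 12.566371 × 832.697431 = 10463.984522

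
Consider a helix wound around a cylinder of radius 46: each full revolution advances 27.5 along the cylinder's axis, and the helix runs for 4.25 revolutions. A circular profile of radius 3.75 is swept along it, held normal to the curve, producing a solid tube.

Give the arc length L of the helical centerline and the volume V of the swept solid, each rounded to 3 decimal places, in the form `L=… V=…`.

L=1233.910 V=54512.489

2πR = 2π·46 = 289.026524
per-turn = √(289.026524² + 27.5²) = √(83536.3317 + 756.25) = √84292.5817 = 290.331847
L = 4.25 × 290.331847 = 1233.910352
V = π·3.75² × L = 44.178647 × 1233.910352 = 54512.489477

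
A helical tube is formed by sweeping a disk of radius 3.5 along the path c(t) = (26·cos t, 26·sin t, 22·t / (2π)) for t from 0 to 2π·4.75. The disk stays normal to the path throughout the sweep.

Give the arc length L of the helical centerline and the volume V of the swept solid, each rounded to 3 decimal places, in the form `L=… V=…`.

2πR = 2π·26 = 163.362818
per-turn = √(163.362818² + 22²) = √(26687.4103 + 484) = √27171.4103 = 164.837527
L = 4.75 × 164.837527 = 782.978253
V = π·3.5² × L = 38.484510 × 782.978253 = 30132.534418

L=782.978 V=30132.534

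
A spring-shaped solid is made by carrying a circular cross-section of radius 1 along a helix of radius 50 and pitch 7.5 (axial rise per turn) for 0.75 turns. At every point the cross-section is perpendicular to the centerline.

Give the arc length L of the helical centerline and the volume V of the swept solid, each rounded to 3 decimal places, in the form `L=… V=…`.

2πR = 2π·50 = 314.159265
per-turn = √(314.159265² + 7.5²) = √(98696.0440 + 56.25) = √98752.2940 = 314.248777
L = 0.75 × 314.248777 = 235.686583
V = π·1² × L = 3.141593 × 235.686583 = 740.431238

L=235.687 V=740.431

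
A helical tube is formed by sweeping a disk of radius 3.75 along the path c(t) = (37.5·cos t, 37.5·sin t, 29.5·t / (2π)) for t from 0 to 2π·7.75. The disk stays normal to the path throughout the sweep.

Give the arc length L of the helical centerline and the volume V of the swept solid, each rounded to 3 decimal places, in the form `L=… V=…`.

2πR = 2π·37.5 = 235.619449
per-turn = √(235.619449² + 29.5²) = √(55516.5248 + 870.25) = √56386.7748 = 237.458996
L = 7.75 × 237.458996 = 1840.307219
V = π·3.75² × L = 44.178647 × 1840.307219 = 81302.282413

L=1840.307 V=81302.282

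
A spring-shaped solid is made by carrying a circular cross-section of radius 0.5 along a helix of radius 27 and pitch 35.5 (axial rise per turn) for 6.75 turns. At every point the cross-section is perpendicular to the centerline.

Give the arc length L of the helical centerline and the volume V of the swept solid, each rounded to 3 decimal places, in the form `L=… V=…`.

2πR = 2π·27 = 169.646003
per-turn = √(169.646003² + 35.5²) = √(28779.7664 + 1260.25) = √30040.0164 = 173.320560
L = 6.75 × 173.320560 = 1169.913778
V = π·0.5² × L = 0.785398 × 1169.913778 = 918.848133

L=1169.914 V=918.848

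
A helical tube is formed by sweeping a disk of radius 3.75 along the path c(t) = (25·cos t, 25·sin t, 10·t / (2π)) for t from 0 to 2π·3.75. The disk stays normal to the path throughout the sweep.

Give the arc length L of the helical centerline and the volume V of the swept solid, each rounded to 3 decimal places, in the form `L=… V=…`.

L=590.241 V=26076.052

2πR = 2π·25 = 157.079633
per-turn = √(157.079633² + 10²) = √(24674.0110 + 100) = √24774.0110 = 157.397621
L = 3.75 × 157.397621 = 590.241078
V = π·3.75² × L = 44.178647 × 590.241078 = 26076.052031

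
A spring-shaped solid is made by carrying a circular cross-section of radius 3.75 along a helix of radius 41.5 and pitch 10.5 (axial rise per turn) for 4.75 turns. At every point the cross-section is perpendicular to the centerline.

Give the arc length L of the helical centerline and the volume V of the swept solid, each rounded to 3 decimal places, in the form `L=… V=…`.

2πR = 2π·41.5 = 260.752190
per-turn = √(260.752190² + 10.5²) = √(67991.7047 + 110.25) = √68101.9547 = 260.963512
L = 4.75 × 260.963512 = 1239.576683
V = π·3.75² × L = 44.178647 × 1239.576683 = 54762.820330

L=1239.577 V=54762.820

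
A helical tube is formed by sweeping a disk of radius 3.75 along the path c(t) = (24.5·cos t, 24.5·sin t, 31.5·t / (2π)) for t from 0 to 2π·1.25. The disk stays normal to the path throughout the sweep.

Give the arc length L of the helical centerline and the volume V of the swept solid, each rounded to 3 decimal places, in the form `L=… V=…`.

L=196.410 V=8677.121

2πR = 2π·24.5 = 153.938040
per-turn = √(153.938040² + 31.5²) = √(23696.9202 + 992.25) = √24689.1702 = 157.127878
L = 1.25 × 157.127878 = 196.409848
V = π·3.75² × L = 44.178647 × 196.409848 = 8677.121281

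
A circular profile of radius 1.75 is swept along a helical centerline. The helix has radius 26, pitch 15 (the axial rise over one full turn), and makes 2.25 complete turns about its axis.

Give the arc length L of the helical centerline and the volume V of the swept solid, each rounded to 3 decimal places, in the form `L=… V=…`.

L=369.113 V=3551.279

2πR = 2π·26 = 163.362818
per-turn = √(163.362818² + 15²) = √(26687.4103 + 225) = √26912.4103 = 164.050024
L = 2.25 × 164.050024 = 369.112553
V = π·1.75² × L = 9.621128 × 369.112553 = 3551.278940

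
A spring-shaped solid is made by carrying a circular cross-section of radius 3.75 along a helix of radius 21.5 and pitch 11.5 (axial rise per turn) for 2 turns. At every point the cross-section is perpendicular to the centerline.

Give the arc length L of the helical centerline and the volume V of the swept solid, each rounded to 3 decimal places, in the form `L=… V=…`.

L=271.154 V=11979.225

2πR = 2π·21.5 = 135.088484
per-turn = √(135.088484² + 11.5²) = √(18248.8985 + 132.25) = √18381.1485 = 135.577094
L = 2 × 135.577094 = 271.154189
V = π·3.75² × L = 44.178647 × 271.154189 = 11979.225110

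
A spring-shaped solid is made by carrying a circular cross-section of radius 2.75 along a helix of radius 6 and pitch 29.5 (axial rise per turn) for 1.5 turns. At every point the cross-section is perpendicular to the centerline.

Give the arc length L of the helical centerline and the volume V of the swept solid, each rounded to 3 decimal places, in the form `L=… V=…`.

L=71.804 V=1705.941

2πR = 2π·6 = 37.699112
per-turn = √(37.699112² + 29.5²) = √(1421.2230 + 870.25) = √2291.4730 = 47.869333
L = 1.5 × 47.869333 = 71.803999
V = π·2.75² × L = 23.758294 × 71.803999 = 1705.940559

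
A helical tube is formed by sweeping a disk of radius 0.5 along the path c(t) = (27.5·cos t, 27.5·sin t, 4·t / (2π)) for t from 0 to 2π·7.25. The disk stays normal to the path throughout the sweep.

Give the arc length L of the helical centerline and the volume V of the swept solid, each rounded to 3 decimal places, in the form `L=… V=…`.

2πR = 2π·27.5 = 172.787596
per-turn = √(172.787596² + 4²) = √(29855.5533 + 16) = √29871.5533 = 172.833889
L = 7.25 × 172.833889 = 1253.045698
V = π·0.5² × L = 0.785398 × 1253.045698 = 984.139790

L=1253.046 V=984.140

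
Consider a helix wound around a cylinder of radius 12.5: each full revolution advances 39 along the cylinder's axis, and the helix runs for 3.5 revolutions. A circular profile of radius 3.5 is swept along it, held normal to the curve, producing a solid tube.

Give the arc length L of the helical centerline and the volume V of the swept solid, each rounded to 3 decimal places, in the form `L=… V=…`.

L=306.914 V=11811.448

2πR = 2π·12.5 = 78.539816
per-turn = √(78.539816² + 39²) = √(6168.5028 + 1521) = √7689.5028 = 87.689810
L = 3.5 × 87.689810 = 306.914334
V = π·3.5² × L = 38.484510 × 306.914334 = 11811.447776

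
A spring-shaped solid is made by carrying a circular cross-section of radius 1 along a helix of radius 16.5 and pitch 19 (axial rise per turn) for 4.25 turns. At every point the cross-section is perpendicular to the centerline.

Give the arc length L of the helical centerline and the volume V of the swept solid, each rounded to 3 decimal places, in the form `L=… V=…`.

L=447.947 V=1407.266

2πR = 2π·16.5 = 103.672558
per-turn = √(103.672558² + 19²) = √(10747.9992 + 361) = √11108.9992 = 105.399237
L = 4.25 × 105.399237 = 447.946758
V = π·1² × L = 3.141593 × 447.946758 = 1407.266244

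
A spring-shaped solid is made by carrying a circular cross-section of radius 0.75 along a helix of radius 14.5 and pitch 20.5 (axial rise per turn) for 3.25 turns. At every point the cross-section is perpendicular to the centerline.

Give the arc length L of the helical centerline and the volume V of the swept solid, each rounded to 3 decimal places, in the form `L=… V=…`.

2πR = 2π·14.5 = 91.106187
per-turn = √(91.106187² + 20.5²) = √(8300.3373 + 420.25) = √8720.5873 = 93.384085
L = 3.25 × 93.384085 = 303.498276
V = π·0.75² × L = 1.767146 × 303.498276 = 536.325724

L=303.498 V=536.326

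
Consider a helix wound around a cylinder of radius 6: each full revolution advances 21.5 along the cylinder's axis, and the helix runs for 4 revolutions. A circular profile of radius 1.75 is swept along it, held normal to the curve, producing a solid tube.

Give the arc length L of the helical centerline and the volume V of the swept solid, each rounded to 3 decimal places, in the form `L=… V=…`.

2πR = 2π·6 = 37.699112
per-turn = √(37.699112² + 21.5²) = √(1421.2230 + 462.25) = √1883.4730 = 43.398998
L = 4 × 43.398998 = 173.595992
V = π·1.75² × L = 9.621128 × 173.595992 = 1670.189176

L=173.596 V=1670.189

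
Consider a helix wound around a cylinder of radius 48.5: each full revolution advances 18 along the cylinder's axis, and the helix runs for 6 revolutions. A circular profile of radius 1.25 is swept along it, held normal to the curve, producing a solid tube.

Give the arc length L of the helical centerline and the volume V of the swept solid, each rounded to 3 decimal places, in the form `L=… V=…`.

L=1831.594 V=8990.815

2πR = 2π·48.5 = 304.734487
per-turn = √(304.734487² + 18²) = √(92863.1078 + 324) = √93187.1078 = 305.265635
L = 6 × 305.265635 = 1831.593809
V = π·1.25² × L = 4.908739 × 1831.593809 = 8990.815085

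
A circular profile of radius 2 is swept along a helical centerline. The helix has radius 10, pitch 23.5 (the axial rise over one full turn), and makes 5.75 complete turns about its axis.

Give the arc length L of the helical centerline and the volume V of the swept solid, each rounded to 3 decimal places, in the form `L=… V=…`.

2πR = 2π·10 = 62.831853
per-turn = √(62.831853² + 23.5²) = √(3947.8418 + 552.25) = √4500.0918 = 67.082723
L = 5.75 × 67.082723 = 385.725659
V = π·2² × L = 12.566371 × 385.725659 = 4847.171584

L=385.726 V=4847.172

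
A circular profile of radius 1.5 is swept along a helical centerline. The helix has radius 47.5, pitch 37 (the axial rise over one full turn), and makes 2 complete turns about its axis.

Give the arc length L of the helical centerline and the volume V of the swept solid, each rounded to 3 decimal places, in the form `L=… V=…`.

2πR = 2π·47.5 = 298.451302
per-turn = √(298.451302² + 37²) = √(89073.1797 + 1369) = √90442.1797 = 300.736063
L = 2 × 300.736063 = 601.472126
V = π·1.5² × L = 7.068583 × 601.472126 = 4251.555931

L=601.472 V=4251.556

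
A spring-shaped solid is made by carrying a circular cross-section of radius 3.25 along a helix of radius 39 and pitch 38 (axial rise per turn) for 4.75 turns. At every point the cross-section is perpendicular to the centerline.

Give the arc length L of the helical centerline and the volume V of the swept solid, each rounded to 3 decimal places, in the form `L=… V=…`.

2πR = 2π·39 = 245.044227
per-turn = √(245.044227² + 38²) = √(60046.6732 + 1444) = √61490.6732 = 247.973130
L = 4.75 × 247.973130 = 1177.872367
V = π·3.25² × L = 33.183072 × 1177.872367 = 39085.424045

L=1177.872 V=39085.424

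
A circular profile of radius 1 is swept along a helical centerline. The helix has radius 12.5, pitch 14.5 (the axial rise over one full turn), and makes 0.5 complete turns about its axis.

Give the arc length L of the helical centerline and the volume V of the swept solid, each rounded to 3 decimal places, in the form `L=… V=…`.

L=39.934 V=125.455

2πR = 2π·12.5 = 78.539816
per-turn = √(78.539816² + 14.5²) = √(6168.5028 + 210.25) = √6378.7528 = 79.867094
L = 0.5 × 79.867094 = 39.933547
V = π·1² × L = 3.141593 × 39.933547 = 125.454938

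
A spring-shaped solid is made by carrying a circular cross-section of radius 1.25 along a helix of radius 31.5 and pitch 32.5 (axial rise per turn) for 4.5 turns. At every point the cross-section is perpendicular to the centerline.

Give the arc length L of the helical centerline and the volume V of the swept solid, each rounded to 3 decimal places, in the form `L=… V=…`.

2πR = 2π·31.5 = 197.920337
per-turn = √(197.920337² + 32.5²) = √(39172.4599 + 1056.25) = √40228.7099 = 200.570960
L = 4.5 × 200.570960 = 902.569319
V = π·1.25² × L = 4.908739 × 902.569319 = 4430.476782

L=902.569 V=4430.477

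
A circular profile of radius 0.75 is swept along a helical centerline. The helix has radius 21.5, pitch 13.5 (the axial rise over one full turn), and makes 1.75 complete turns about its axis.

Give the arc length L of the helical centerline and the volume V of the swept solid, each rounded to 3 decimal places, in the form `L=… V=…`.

L=237.582 V=419.843

2πR = 2π·21.5 = 135.088484
per-turn = √(135.088484² + 13.5²) = √(18248.8985 + 182.25) = √18431.1485 = 135.761366
L = 1.75 × 135.761366 = 237.582391
V = π·0.75² × L = 1.767146 × 237.582391 = 419.842740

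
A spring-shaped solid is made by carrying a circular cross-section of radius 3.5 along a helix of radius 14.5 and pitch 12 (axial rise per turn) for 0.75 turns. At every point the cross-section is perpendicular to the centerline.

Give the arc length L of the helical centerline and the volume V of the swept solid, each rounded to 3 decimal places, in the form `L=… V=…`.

2πR = 2π·14.5 = 91.106187
per-turn = √(91.106187² + 12²) = √(8300.3373 + 144) = √8444.3373 = 91.893075
L = 0.75 × 91.893075 = 68.919807
V = π·3.5² × L = 38.484510 × 68.919807 = 2652.344984

L=68.920 V=2652.345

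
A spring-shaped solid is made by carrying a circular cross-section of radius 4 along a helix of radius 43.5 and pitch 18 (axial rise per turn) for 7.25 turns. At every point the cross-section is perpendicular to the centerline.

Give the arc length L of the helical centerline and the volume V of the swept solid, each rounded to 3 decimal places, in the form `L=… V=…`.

L=1985.852 V=99819.814

2πR = 2π·43.5 = 273.318561
per-turn = √(273.318561² + 18²) = √(74703.0357 + 324) = √75027.0357 = 273.910635
L = 7.25 × 273.910635 = 1985.852100
V = π·4² × L = 50.265482 × 1985.852100 = 99819.813915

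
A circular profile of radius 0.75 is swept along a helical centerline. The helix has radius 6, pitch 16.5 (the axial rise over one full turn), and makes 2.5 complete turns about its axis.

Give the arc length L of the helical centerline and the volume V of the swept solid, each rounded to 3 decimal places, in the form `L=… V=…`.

2πR = 2π·6 = 37.699112
per-turn = √(37.699112² + 16.5²) = √(1421.2230 + 272.25) = √1693.4730 = 41.151829
L = 2.5 × 41.151829 = 102.879573
V = π·0.75² × L = 1.767146 × 102.879573 = 181.803212

L=102.880 V=181.803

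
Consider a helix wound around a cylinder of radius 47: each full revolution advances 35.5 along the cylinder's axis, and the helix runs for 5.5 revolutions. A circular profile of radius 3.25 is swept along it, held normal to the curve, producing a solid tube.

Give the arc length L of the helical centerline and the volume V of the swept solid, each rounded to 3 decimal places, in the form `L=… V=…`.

L=1635.897 V=54284.091

2πR = 2π·47 = 295.309709
per-turn = √(295.309709² + 35.5²) = √(87207.8245 + 1260.25) = √88468.0745 = 297.435833
L = 5.5 × 297.435833 = 1635.897079
V = π·3.25² × L = 33.183072 × 1635.897079 = 54284.091219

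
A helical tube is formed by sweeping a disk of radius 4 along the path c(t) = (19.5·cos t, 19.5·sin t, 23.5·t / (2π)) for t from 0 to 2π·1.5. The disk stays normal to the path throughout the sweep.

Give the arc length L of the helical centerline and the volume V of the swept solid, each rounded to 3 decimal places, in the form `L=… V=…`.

L=187.133 V=9406.338

2πR = 2π·19.5 = 122.522113
per-turn = √(122.522113² + 23.5²) = √(15011.6683 + 552.25) = √15563.9183 = 124.755434
L = 1.5 × 124.755434 = 187.133151
V = π·4² × L = 50.265482 × 187.133151 = 9406.338113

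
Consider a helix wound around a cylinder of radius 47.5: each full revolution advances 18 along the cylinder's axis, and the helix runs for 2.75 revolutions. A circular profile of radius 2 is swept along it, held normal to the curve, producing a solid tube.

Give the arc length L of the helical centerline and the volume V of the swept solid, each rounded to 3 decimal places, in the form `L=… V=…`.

L=822.232 V=10332.477

2πR = 2π·47.5 = 298.451302
per-turn = √(298.451302² + 18²) = √(89073.1797 + 324) = √89397.1797 = 298.993612
L = 2.75 × 298.993612 = 822.232432
V = π·2² × L = 12.566371 × 822.232432 = 10332.477467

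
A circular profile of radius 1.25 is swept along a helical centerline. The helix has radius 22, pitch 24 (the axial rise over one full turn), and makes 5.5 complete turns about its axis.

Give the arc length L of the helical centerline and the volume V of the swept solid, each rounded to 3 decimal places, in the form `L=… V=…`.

2πR = 2π·22 = 138.230077
per-turn = √(138.230077² + 24²) = √(19107.5541 + 576) = √19683.5541 = 140.298090
L = 5.5 × 140.298090 = 771.639496
V = π·1.25² × L = 4.908739 × 771.639496 = 3787.776520

L=771.639 V=3787.777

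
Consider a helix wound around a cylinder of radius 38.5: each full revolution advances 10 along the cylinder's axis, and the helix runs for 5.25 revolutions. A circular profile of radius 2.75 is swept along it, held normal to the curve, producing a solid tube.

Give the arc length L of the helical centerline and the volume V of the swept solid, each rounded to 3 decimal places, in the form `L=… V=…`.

2πR = 2π·38.5 = 241.902634
per-turn = √(241.902634² + 10²) = √(58516.8845 + 100) = √58616.8845 = 242.109241
L = 5.25 × 242.109241 = 1271.073514
V = π·2.75² × L = 23.758294 × 1271.073514 = 30198.538812

L=1271.074 V=30198.539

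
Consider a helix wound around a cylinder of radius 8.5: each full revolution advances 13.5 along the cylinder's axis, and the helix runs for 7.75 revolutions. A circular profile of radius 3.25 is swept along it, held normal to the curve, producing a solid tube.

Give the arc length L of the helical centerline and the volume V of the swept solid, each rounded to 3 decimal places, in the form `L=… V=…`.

2πR = 2π·8.5 = 53.407075
per-turn = √(53.407075² + 13.5²) = √(2852.3157 + 182.25) = √3034.5657 = 55.086892
L = 7.75 × 55.086892 = 426.923413
V = π·3.25² × L = 33.183072 × 426.923413 = 14166.630528

L=426.923 V=14166.631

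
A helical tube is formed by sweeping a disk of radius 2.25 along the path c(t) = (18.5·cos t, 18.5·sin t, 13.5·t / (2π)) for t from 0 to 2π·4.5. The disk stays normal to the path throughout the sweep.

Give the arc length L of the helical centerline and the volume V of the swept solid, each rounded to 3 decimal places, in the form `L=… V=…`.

2πR = 2π·18.5 = 116.238928
per-turn = √(116.238928² + 13.5²) = √(13511.4884 + 182.25) = √13693.7384 = 117.020248
L = 4.5 × 117.020248 = 526.591116
V = π·2.25² × L = 15.904313 × 526.591116 = 8375.069826

L=526.591 V=8375.070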